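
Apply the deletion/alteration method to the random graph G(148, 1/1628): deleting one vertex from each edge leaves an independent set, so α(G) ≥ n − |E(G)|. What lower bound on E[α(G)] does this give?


E[|E(G)|] = C(148, 2)·p = 10878 · (1/1628) = 147/22.
E[α(G)] ≥ n − E[|E(G)|] = 148 − 147/22 = 3109/22.
Numerically: ≈ 141.318.
(This is only a lower bound; the true E[α(G)] may be larger.)

E[α(G)] ≥ 3109/22 ≈ 141.318.


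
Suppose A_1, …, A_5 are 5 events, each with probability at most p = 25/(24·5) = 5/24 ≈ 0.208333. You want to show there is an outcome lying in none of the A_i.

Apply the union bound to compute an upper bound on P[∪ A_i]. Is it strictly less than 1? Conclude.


Union bound: P[∪_{i=1}^{5} A_i] ≤ Σ_i P[A_i] ≤ 5·p = 5·(5/24) = 25/24.
Numerically: 25/24 ≈ 1.041667.
Is 25/24 < 1? NO.
Since the bound 25/24 is ≥ 1, the union bound is uninformative here; it does NOT by itself certify existence.

5·p = 25/24 ≈ 1.041667; existence NOT certified by the union bound.


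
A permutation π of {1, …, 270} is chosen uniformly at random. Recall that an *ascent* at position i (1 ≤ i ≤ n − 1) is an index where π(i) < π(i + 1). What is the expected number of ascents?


Write X = Σ X_I over i = 1, …, 269, with X_I the indicator of one ascent.
There are 269 indicators.
For each fixed i, the pair (π(i), π(i+1)) is a uniformly random ordered pair of distinct values from {1, …, 270}; by symmetry P[π(i) < π(i+1)] = 1/2.
By linearity: E[X] = 269 · (1/2) = (270 − 1) · (1/2) = 269/2 ≈ 134.500000.

E[X] = 269/2 = 134.500000.


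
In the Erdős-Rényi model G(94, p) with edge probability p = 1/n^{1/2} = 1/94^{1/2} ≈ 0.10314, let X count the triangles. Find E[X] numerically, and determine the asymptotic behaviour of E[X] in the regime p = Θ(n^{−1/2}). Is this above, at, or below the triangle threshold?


Number of potential triangles: C(94, 3) = 134044.
Each occurs with probability p³ ≈ (0.10314)³ ≈ 1.0972566e-03.
By linearity: E[X] = C(94, 3)·p³ ≈ 134044 · 1.0972566e-03 ≈ 147.08067.
Since α = 1/2 < 1, p = c/n^{1/2} ≫ 1/n is above the triangle threshold p ~ 1/n. Asymptotically E[X] ~ (c³/6)·n^{3(1−α)} = (1³/6)·n^{1.5} → ∞; triangles are abundant w.h.p.

E[X] ≈ 147.08067; in regime p = Θ(1/n^{1/2}) E[X] diverges (above the triangle threshold p ~ 1/n).


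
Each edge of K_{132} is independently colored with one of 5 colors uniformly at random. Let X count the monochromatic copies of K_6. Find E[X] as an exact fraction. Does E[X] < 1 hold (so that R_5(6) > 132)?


E[X] = C(132, 6) · 5^{1 − 15} = 6547258432 · 5^{−14} = 6547258432/6103515625.
As a reduced fraction: E[X] = 6547258432/6103515625 ≈ 1.07270.
Is E[X] < 1? NO.
Since E[X] ≥ 1, the first-moment bound is inconclusive at n = 132; it does NOT by itself certify R_5(6) > 132.

E[X] = 6547258432/6103515625 ≈ 1.07270; E[X] ≥ 1; first-moment method inconclusive here.


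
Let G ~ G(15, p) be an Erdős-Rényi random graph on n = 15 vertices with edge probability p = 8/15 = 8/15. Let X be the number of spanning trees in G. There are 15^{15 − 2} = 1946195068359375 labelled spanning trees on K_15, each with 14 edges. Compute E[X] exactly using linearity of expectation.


K_15 has 15^{15 − 2} = 1946195068359375 labelled spanning trees.
For each such spanning tree H, let X_H = 1 if all 14 edges of H are present in G. Then P[X_H = 1] = p^{14} = (8/15)^{14} = 4398046511104/29192926025390625.
By linearity of expectation: E[X] = Σ_H E[X_H] = 1946195068359375 · p^{14} = 1946195068359375 · 4398046511104/29192926025390625 = 4398046511104/15.
Numerically: E[X] ≈ 2.93203e+11.

E[X] = 1946195068359375 · (8/15)^{14} = 4398046511104/15 ≈ 2.93203e+11.


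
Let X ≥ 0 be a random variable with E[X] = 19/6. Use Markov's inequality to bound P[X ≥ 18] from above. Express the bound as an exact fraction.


μ = E[X] = 19/6, a = 18.
Markov: P[X ≥ 18] ≤ μ/a = (19/6)/18 = 19/108.
Numerically: ≈ 0.17593.
(Since a = 18 > μ = 3.16667, the bound 19/108 is < 1 and informative.)

P[X ≥ 18] ≤ 19/108 ≈ 0.17593.


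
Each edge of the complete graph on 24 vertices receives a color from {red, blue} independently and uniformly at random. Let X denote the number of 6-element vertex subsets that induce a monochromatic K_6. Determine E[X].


Let X = Σ_S X_S over the C(24, 6) = 134596 subsets S of size 6, where X_S = 1 if the K_6 on S is monochromatic.
For a fixed S, the K_6 on S has C(6, 2) = 15 edges. P[all 15 edges red] = (1/2)^15, and likewise for blue, so P[monochromatic] = 2·(1/2)^15 = 2^{1 − 15} = 1/16384.
Summing: E[X] = C(24, 6) · 2^{1 − 15} = 134596 · 1/16384 = 33649/4096.
Numerically: E[X] ≈ 8.21509.

E[X] = C(24,6)·2^(1−C(6,2)) = 33649/4096 ≈ 8.21509.


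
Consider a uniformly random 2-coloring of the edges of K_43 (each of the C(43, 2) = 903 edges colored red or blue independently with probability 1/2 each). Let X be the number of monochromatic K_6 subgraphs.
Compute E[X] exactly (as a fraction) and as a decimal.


Let X = Σ_S X_S over the C(43, 6) = 6096454 subsets S of size 6, where X_S = 1 if the K_6 on S is monochromatic.
For a fixed S, the K_6 on S has C(6, 2) = 15 edges. P[all 15 edges red] = (1/2)^15, and likewise for blue, so P[monochromatic] = 2·(1/2)^15 = 2^{1 − 15} = 1/16384.
By linearity of expectation: E[X] = C(43, 6) · 2^{1 − 15} = 6096454 · 1/16384 = 3048227/8192.
Numerically: E[X] ≈ 372.0980.

E[X] = C(43,6)·2^(1−C(6,2)) = 3048227/8192 ≈ 372.0980.


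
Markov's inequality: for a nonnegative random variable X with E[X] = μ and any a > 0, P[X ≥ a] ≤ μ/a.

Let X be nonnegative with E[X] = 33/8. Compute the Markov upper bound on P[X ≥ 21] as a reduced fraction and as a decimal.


μ = E[X] = 33/8, a = 21.
Markov: P[X ≥ 21] ≤ μ/a = (33/8)/21 = 11/56.
Numerically: ≈ 0.196429.
(Since a = 21 > μ = 4.125000, the bound 11/56 is < 1 and informative.)

P[X ≥ 21] ≤ 11/56 ≈ 0.196429.


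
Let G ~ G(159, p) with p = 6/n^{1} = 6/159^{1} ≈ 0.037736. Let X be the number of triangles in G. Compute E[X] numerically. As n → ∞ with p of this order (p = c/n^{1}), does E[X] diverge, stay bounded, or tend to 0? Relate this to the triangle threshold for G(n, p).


Number of potential triangles: C(159, 3) = 657359.
Each occurs with probability p³ ≈ (0.037736)³ ≈ 5.3735634e-05.
By linearity: E[X] = C(159, 3)·p³ ≈ 657359 · 5.3735634e-05 ≈ 35.32360.
Here α = 1, so p = 6/n is exactly at the triangle threshold p ~ 1/n. Asymptotically E[X] → c³/6 = 6³/6 = 36 ≈ 36.00000, a bounded constant. In this regime the triangle count is asymptotically Poisson(c³/6).

E[X] ≈ 35.32360; in regime p = Θ(1/n^{1}) E[X] stays bounded (at the triangle threshold p ~ 1/n).


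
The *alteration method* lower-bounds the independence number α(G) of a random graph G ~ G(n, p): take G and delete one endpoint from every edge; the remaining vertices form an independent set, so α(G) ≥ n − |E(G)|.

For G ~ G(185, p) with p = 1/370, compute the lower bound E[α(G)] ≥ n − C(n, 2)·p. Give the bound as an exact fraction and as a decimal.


E[|E(G)|] = C(185, 2)·p = 17020 · (1/370) = 46.
E[α(G)] ≥ n − E[|E(G)|] = 185 − 46 = 139.
Numerically: ≈ 139.0000.
(This is only a lower bound; the true E[α(G)] may be larger.)

E[α(G)] ≥ 139 ≈ 139.0000.


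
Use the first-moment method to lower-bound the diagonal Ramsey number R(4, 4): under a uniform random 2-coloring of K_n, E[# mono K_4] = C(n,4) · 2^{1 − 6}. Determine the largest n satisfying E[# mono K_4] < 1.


We need C(n, 4) · 2^{1 − 6} < 1, i.e. C(n, 4) < 2^{6 − 1} = 32.
Check values of n near the boundary:
  n = 4: C(4, 4) = 1; 1 < 32? YES
  n = 5: C(5, 4) = 5; 5 < 32? YES
  n = 6: C(6, 4) = 15; 15 < 32? YES
  n = 7: C(7, 4) = 35; 35 < 32? NO
  n = 8: C(8, 4) = 70; 70 < 32? NO
  n = 9: C(9, 4) = 126; 126 < 32? NO
The largest n with C(n, 4) < 32 is n = 6 (where E[X] = 15/32 ≈ 0.4687500). Hence R(4, 4) > 6, i.e. R(4, 4) ≥ 7.

Largest n = 6; hence R(4, 4) > 6.


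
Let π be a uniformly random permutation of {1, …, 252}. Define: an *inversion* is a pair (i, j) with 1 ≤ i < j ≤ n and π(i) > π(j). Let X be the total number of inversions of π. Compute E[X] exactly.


Write X = Σ X_I over the C(252, 2) = 31626 pairs i < j, with X_I the indicator of one inversion.
There are 31626 indicators.
For each fixed pair i < j, the values π(i) and π(j) are two distinct elements of {1, …, 252} in uniformly random order; by symmetry P[π(i) > π(j)] = 1/2.
By linearity: E[X] = 31626 · (1/2) = C(252, 2) · (1/2) = 31626/2 = 15813 ≈ 15813.0000.

E[X] = 15813 = 15813.0000.


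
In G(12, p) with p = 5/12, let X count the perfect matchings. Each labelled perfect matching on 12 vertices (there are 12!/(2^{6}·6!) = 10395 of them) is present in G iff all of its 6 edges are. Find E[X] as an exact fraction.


K_12 has 12!/(2^{6}·6!) = 10395 labelled perfect matchings.
For each such perfect matching H, let X_H = 1 if all 6 edges of H are present in G. Then P[X_H = 1] = p^{6} = (5/12)^{6} = 15625/2985984.
By linearity: E[X] = Σ_H E[X_H] = 10395 · p^{6} = 10395 · 15625/2985984 = 6015625/110592.
Numerically: E[X] ≈ 54.3948.

E[X] = 10395 · (5/12)^{6} = 6015625/110592 ≈ 54.3948.


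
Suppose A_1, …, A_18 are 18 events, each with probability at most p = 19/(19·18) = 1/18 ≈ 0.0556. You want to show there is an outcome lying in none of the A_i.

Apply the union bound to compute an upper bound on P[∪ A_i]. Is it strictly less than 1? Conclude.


Union bound: P[∪_{i=1}^{18} A_i] ≤ Σ_i P[A_i] ≤ 18·p = 18·(1/18) = 1.
Numerically: 1 ≈ 1.0000.
Is 1 < 1? NO.
Since the bound 1 is ≥ 1, the union bound is uninformative here; it does NOT by itself certify existence.

18·p = 1 ≈ 1.0000; existence NOT certified by the union bound.


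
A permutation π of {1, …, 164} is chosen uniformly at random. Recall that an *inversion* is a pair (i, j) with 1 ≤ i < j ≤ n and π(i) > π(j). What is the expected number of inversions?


Write X = Σ X_I over the C(164, 2) = 13366 pairs i < j, with X_I the indicator of one inversion.
There are 13366 indicators.
For each fixed pair i < j, the values π(i) and π(j) are two distinct elements of {1, …, 164} in uniformly random order; by symmetry P[π(i) > π(j)] = 1/2.
By linearity: E[X] = 13366 · (1/2) = C(164, 2) · (1/2) = 13366/2 = 6683 ≈ 6683.0000.

E[X] = 6683 = 6683.0000.


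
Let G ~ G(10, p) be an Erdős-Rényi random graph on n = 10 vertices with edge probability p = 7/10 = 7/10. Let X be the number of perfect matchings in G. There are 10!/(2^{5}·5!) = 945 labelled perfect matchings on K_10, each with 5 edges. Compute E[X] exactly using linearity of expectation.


K_10 has 10!/(2^{5}·5!) = 945 labelled perfect matchings.
For each such perfect matching H, let X_H = 1 if all 5 edges of H are present in G. Then P[X_H = 1] = p^{5} = (7/10)^{5} = 16807/100000.
By linearity of expectation: E[X] = Σ_H E[X_H] = 945 · p^{5} = 945 · 16807/100000 = 3176523/20000.
Numerically: E[X] ≈ 158.826.

E[X] = 945 · (7/10)^{5} = 3176523/20000 ≈ 158.826.


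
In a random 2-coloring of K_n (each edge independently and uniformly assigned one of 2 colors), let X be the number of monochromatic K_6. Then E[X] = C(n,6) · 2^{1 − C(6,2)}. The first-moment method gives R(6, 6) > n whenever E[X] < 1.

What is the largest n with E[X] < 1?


We need C(n, 6) · 2^{1 − 15} < 1, i.e. C(n, 6) < 2^{15 − 1} = 16384.
Check values of n near the boundary:
  n = 13: C(13, 6) = 1716; 1716 < 16384? YES
  n = 14: C(14, 6) = 3003; 3003 < 16384? YES
  n = 15: C(15, 6) = 5005; 5005 < 16384? YES
  n = 16: C(16, 6) = 8008; 8008 < 16384? YES
  n = 17: C(17, 6) = 12376; 12376 < 16384? YES
  n = 18: C(18, 6) = 18564; 18564 < 16384? NO
  n = 19: C(19, 6) = 27132; 27132 < 16384? NO
The largest n with C(n, 6) < 16384 is n = 17 (where E[X] = 1547/2048 ≈ 0.7553711). Hence R(6, 6) > 17, i.e. R(6, 6) ≥ 18.

Largest n = 17; hence R(6, 6) > 17.


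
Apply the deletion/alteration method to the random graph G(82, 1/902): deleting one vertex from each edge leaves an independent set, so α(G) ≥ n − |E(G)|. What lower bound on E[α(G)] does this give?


E[|E(G)|] = C(82, 2)·p = 3321 · (1/902) = 81/22.
E[α(G)] ≥ n − E[|E(G)|] = 82 − 81/22 = 1723/22.
Numerically: ≈ 78.318182.
(This is only a lower bound; the true E[α(G)] may be larger.)

E[α(G)] ≥ 1723/22 ≈ 78.318182.


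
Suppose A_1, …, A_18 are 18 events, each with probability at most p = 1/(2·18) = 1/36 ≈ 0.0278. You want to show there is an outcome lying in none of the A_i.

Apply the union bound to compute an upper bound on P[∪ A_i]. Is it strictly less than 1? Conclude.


Union bound: P[∪_{i=1}^{18} A_i] ≤ Σ_i P[A_i] ≤ 18·p = 18·(1/36) = 1/2.
Numerically: 1/2 ≈ 0.5000.
Is 1/2 < 1? YES.
Since P[∪ A_i] ≤ 1/2 < 1, the complement has P[∩ A_i^c] ≥ 1 − 1/2 = 1/2 > 0, so some outcome avoids every A_i.

18·p = 1/2 ≈ 0.5000; existence CERTIFIED by the union bound.


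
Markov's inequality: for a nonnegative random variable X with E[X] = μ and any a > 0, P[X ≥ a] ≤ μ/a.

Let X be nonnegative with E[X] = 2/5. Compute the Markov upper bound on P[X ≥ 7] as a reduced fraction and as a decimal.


μ = E[X] = 2/5, a = 7.
Markov: P[X ≥ 7] ≤ μ/a = (2/5)/7 = 2/35.
Numerically: ≈ 0.05714.
(Since a = 7 > μ = 0.40000, the bound 2/35 is < 1 and informative.)

P[X ≥ 7] ≤ 2/35 ≈ 0.05714.


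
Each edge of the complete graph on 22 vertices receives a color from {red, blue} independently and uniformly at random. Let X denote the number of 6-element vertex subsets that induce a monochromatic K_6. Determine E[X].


Let X = Σ_S X_S over the C(22, 6) = 74613 subsets S of size 6, where X_S = 1 if the K_6 on S is monochromatic.
For a fixed S, the K_6 on S has C(6, 2) = 15 edges. P[all 15 edges red] = (1/2)^15, and likewise for blue, so P[monochromatic] = 2·(1/2)^15 = 2^{1 − 15} = 1/16384.
By linearity: E[X] = C(22, 6) · 2^{1 − 15} = 74613 · 1/16384 = 74613/16384.
Numerically: E[X] ≈ 4.554.

E[X] = C(22,6)·2^(1−C(6,2)) = 74613/16384 ≈ 4.554.


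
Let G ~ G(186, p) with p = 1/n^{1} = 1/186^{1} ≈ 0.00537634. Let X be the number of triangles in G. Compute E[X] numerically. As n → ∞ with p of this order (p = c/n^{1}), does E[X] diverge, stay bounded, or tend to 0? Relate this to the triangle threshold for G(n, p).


Number of potential triangles: C(186, 3) = 1055240.
Each occurs with probability p³ ≈ (0.00537634)³ ≈ 1.55403633e-07.
By linearity: E[X] = C(186, 3)·p³ ≈ 1055240 · 1.55403633e-07 ≈ 0.163988.
Here α = 1, so p = 1/n is exactly at the triangle threshold p ~ 1/n. Asymptotically E[X] → c³/6 = 1³/6 = 1/6 ≈ 0.166667, a bounded constant. In this regime the triangle count is asymptotically Poisson(c³/6).

E[X] ≈ 0.163988; in regime p = Θ(1/n^{1}) E[X] stays bounded (at the triangle threshold p ~ 1/n).


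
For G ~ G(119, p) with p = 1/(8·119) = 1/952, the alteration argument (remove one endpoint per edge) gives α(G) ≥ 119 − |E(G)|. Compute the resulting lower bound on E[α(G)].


E[|E(G)|] = C(119, 2)·p = 7021 · (1/952) = 59/8.
E[α(G)] ≥ n − E[|E(G)|] = 119 − 59/8 = 893/8.
Numerically: ≈ 111.62500.
(This is only a lower bound; the true E[α(G)] may be larger.)

E[α(G)] ≥ 893/8 ≈ 111.62500.


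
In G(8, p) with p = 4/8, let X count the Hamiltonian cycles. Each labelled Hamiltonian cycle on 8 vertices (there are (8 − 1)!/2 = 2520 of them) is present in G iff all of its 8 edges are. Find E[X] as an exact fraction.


K_8 has (8 − 1)!/2 = 2520 labelled Hamiltonian cycles.
For each such Hamiltonian cycle H, let X_H = 1 if all 8 edges of H are present in G. Then P[X_H = 1] = p^{8} = (1/2)^{8} = 1/256.
Summing the indicators: E[X] = Σ_H E[X_H] = 2520 · p^{8} = 2520 · 1/256 = 315/32.
Numerically: E[X] ≈ 9.84375.

E[X] = 2520 · (1/2)^{8} = 315/32 ≈ 9.84375.


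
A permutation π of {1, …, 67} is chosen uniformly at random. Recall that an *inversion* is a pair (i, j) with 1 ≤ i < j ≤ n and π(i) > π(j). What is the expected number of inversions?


Write X = Σ X_I over the C(67, 2) = 2211 pairs i < j, with X_I the indicator of one inversion.
There are 2211 indicators.
For each fixed pair i < j, the values π(i) and π(j) are two distinct elements of {1, …, 67} in uniformly random order; by symmetry P[π(i) > π(j)] = 1/2.
By linearity: E[X] = 2211 · (1/2) = C(67, 2) · (1/2) = 2211/2 = 2211/2 ≈ 1105.50000.

E[X] = 2211/2 = 1105.50000.


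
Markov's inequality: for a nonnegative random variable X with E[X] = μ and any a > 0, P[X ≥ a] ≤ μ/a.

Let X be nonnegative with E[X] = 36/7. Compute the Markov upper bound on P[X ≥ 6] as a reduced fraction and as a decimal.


μ = E[X] = 36/7, a = 6.
Markov: P[X ≥ 6] ≤ μ/a = (36/7)/6 = 6/7.
Numerically: ≈ 0.8571.
(Since a = 6 > μ = 5.1429, the bound 6/7 is < 1 and informative.)

P[X ≥ 6] ≤ 6/7 ≈ 0.8571.


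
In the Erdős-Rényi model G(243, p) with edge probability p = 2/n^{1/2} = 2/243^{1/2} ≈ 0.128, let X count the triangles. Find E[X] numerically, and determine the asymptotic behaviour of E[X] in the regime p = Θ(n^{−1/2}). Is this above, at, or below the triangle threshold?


Number of potential triangles: C(243, 3) = 2362041.
Each occurs with probability p³ ≈ (0.128)³ ≈ 2.11194e-03.
By linearity: E[X] = C(243, 3)·p³ ≈ 2362041 · 2.11194e-03 ≈ 4988.477.
Since α = 1/2 < 1, p = c/n^{1/2} ≫ 1/n is above the triangle threshold p ~ 1/n. Asymptotically E[X] ~ (c³/6)·n^{3(1−α)} = (2³/6)·n^{1.5} → ∞; triangles are abundant w.h.p.

E[X] ≈ 4988.477; in regime p = Θ(1/n^{1/2}) E[X] diverges (above the triangle threshold p ~ 1/n).


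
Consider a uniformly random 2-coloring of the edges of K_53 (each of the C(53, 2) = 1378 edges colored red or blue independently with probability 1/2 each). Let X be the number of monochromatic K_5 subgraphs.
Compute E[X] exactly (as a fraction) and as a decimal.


Let X = Σ_S X_S over the C(53, 5) = 2869685 subsets S of size 5, where X_S = 1 if the K_5 on S is monochromatic.
For a fixed S, the K_5 on S has C(5, 2) = 10 edges. P[all 10 edges red] = (1/2)^10, and likewise for blue, so P[monochromatic] = 2·(1/2)^10 = 2^{1 − 10} = 1/512.
By linearity of expectation: E[X] = C(53, 5) · 2^{1 − 10} = 2869685 · 1/512 = 2869685/512.
Numerically: E[X] ≈ 5604.85352.

E[X] = C(53,5)·2^(1−C(5,2)) = 2869685/512 ≈ 5604.85352.


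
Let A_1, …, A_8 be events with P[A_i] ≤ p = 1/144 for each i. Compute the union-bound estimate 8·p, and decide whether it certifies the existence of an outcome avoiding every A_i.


Union bound: P[∪_{i=1}^{8} A_i] ≤ Σ_i P[A_i] ≤ 8·p = 8·(1/144) = 1/18.
Numerically: 1/18 ≈ 0.0556.
Is 1/18 < 1? YES.
Since P[∪ A_i] ≤ 1/18 < 1, the complement has P[∩ A_i^c] ≥ 1 − 1/18 = 17/18 > 0, so some outcome avoids every A_i.

8·p = 1/18 ≈ 0.0556; existence CERTIFIED by the union bound.


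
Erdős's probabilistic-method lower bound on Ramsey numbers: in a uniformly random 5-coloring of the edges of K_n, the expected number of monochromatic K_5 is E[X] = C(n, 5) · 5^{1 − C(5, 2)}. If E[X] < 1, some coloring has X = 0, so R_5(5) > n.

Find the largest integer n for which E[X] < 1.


We need C(n, 5) · 5^{1 − 10} < 1, i.e. C(n, 5) < 5^{10 − 1} = 1953125.
Check values of n near the boundary:
  n = 48: C(48, 5) = 1712304; 1712304 < 1953125? YES
  n = 49: C(49, 5) = 1906884; 1906884 < 1953125? YES
  n = 50: C(50, 5) = 2118760; 2118760 < 1953125? NO
  n = 51: C(51, 5) = 2349060; 2349060 < 1953125? NO
  n = 52: C(52, 5) = 2598960; 2598960 < 1953125? NO
The largest n with C(n, 5) < 1953125 is n = 49 (where E[X] = 1906884/1953125 ≈ 0.9763). Hence R_5(5) > 49, i.e. R_5(5) ≥ 50.

Largest n = 49; hence R_5(5) > 49.


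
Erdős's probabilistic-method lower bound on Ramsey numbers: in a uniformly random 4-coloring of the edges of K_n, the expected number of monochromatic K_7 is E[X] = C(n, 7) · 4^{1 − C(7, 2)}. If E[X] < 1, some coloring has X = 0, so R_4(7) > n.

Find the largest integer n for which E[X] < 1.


We need C(n, 7) · 4^{1 − 21} < 1, i.e. C(n, 7) < 4^{21 − 1} = 1099511627776.
Check values of n near the boundary:
  n = 177: C(177, 7) = 957664425960; 957664425960 < 1099511627776? YES
  n = 178: C(178, 7) = 996867063280; 996867063280 < 1099511627776? YES
  n = 179: C(179, 7) = 1037437234460; 1037437234460 < 1099511627776? YES
  n = 180: C(180, 7) = 1079414463600; 1079414463600 < 1099511627776? YES
  n = 181: C(181, 7) = 1122839183400; 1122839183400 < 1099511627776? NO
The largest n with C(n, 7) < 1099511627776 is n = 180 (where E[X] = 67463403975/68719476736 ≈ 0.9817). Hence R_4(7) > 180, i.e. R_4(7) ≥ 181.

Largest n = 180; hence R_4(7) > 180.


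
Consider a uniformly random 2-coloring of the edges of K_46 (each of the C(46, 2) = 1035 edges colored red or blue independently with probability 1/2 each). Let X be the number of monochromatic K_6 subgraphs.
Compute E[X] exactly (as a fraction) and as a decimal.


Let X = Σ_S X_S over the C(46, 6) = 9366819 subsets S of size 6, where X_S = 1 if the K_6 on S is monochromatic.
For a fixed S, the K_6 on S has C(6, 2) = 15 edges. P[all 15 edges red] = (1/2)^15, and likewise for blue, so P[monochromatic] = 2·(1/2)^15 = 2^{1 − 15} = 1/16384.
By linearity: E[X] = C(46, 6) · 2^{1 − 15} = 9366819 · 1/16384 = 9366819/16384.
Numerically: E[X] ≈ 571.7053.

E[X] = C(46,6)·2^(1−C(6,2)) = 9366819/16384 ≈ 571.7053.


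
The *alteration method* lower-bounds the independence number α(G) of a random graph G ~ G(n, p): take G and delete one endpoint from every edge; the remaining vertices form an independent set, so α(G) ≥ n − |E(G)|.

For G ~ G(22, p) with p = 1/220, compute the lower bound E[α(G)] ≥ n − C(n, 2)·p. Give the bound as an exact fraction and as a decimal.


E[|E(G)|] = C(22, 2)·p = 231 · (1/220) = 21/20.
E[α(G)] ≥ n − E[|E(G)|] = 22 − 21/20 = 419/20.
Numerically: ≈ 20.9500.
(This is only a lower bound; the true E[α(G)] may be larger.)

E[α(G)] ≥ 419/20 ≈ 20.9500.


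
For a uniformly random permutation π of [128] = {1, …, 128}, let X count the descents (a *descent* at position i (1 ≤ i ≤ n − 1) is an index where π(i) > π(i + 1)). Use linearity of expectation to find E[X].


Write X = Σ X_I over i = 1, …, 127, with X_I the indicator of one descent.
There are 127 indicators.
For each fixed i, the pair (π(i), π(i+1)) is a uniformly random ordered pair of distinct values from {1, …, 128}; by symmetry P[π(i) > π(i+1)] = 1/2.
By linearity: E[X] = 127 · (1/2) = (128 − 1) · (1/2) = 127/2 ≈ 63.500.

E[X] = 127/2 = 63.500.


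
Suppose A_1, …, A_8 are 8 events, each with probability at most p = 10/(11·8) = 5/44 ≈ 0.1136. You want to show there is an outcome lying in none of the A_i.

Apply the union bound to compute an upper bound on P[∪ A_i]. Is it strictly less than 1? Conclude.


Union bound: P[∪_{i=1}^{8} A_i] ≤ Σ_i P[A_i] ≤ 8·p = 8·(5/44) = 10/11.
Numerically: 10/11 ≈ 0.9091.
Is 10/11 < 1? YES.
Since P[∪ A_i] ≤ 10/11 < 1, the complement has P[∩ A_i^c] ≥ 1 − 10/11 = 1/11 > 0, so some outcome avoids every A_i.

8·p = 10/11 ≈ 0.9091; existence CERTIFIED by the union bound.


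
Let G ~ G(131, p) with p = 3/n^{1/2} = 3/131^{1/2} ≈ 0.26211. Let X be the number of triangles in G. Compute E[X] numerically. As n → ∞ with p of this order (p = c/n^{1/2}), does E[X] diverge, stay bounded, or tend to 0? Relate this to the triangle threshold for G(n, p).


Number of potential triangles: C(131, 3) = 366145.
Each occurs with probability p³ ≈ (0.26211)³ ≈ 1.8007641e-02.
By linearity: E[X] = C(131, 3)·p³ ≈ 366145 · 1.8007641e-02 ≈ 6593.40766.
Since α = 1/2 < 1, p = c/n^{1/2} ≫ 1/n is above the triangle threshold p ~ 1/n. Asymptotically E[X] ~ (c³/6)·n^{3(1−α)} = (3³/6)·n^{1.5} → ∞; triangles are abundant w.h.p.

E[X] ≈ 6593.40766; in regime p = Θ(1/n^{1/2}) E[X] diverges (above the triangle threshold p ~ 1/n).


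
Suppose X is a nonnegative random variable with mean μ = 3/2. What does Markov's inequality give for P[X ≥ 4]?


μ = E[X] = 3/2, a = 4.
Markov: P[X ≥ 4] ≤ μ/a = (3/2)/4 = 3/8.
Numerically: ≈ 0.375000.
(Since a = 4 > μ = 1.500000, the bound 3/8 is < 1 and informative.)

P[X ≥ 4] ≤ 3/8 ≈ 0.375000.


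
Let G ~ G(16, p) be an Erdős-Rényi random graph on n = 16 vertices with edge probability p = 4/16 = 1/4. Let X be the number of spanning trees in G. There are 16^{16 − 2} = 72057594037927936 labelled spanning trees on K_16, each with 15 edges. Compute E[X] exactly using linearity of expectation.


K_16 has 16^{16 − 2} = 72057594037927936 labelled spanning trees.
For each such spanning tree H, let X_H = 1 if all 15 edges of H are present in G. Then P[X_H = 1] = p^{15} = (1/4)^{15} = 1/1073741824.
By linearity: E[X] = Σ_H E[X_H] = 72057594037927936 · p^{15} = 72057594037927936 · 1/1073741824 = 67108864.
Numerically: E[X] ≈ 6.71e+07.

E[X] = 72057594037927936 · (1/4)^{15} = 67108864 ≈ 6.71e+07.


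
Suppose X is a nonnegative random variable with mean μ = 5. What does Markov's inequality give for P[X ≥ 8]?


μ = E[X] = 5, a = 8.
Markov: P[X ≥ 8] ≤ μ/a = (5)/8 = 5/8.
Numerically: ≈ 0.625000.
(Since a = 8 > μ = 5.000000, the bound 5/8 is < 1 and informative.)

P[X ≥ 8] ≤ 5/8 ≈ 0.625000.


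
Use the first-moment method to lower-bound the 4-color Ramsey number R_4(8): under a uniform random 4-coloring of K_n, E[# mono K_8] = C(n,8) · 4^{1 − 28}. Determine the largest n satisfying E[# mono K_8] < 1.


We need C(n, 8) · 4^{1 − 28} < 1, i.e. C(n, 8) < 4^{28 − 1} = 18014398509481984.
Check values of n near the boundary:
  n = 407: C(407, 8) = 17424959239309050; 17424959239309050 < 18014398509481984? YES
  n = 408: C(408, 8) = 17773458424095231; 17773458424095231 < 18014398509481984? YES
  n = 409: C(409, 8) = 18128041135797879; 18128041135797879 < 18014398509481984? NO
  n = 410: C(410, 8) = 18488798173326195; 18488798173326195 < 18014398509481984? NO
  n = 411: C(411, 8) = 18855821462126715; 18855821462126715 < 18014398509481984? NO
The largest n with C(n, 8) < 18014398509481984 is n = 408 (where E[X] = 17773458424095231/18014398509481984 ≈ 0.98663). Hence R_4(8) > 408, i.e. R_4(8) ≥ 409.

Largest n = 408; hence R_4(8) > 408.


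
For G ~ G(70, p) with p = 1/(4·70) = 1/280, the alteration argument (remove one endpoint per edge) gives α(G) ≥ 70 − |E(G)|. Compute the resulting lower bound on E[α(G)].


E[|E(G)|] = C(70, 2)·p = 2415 · (1/280) = 69/8.
E[α(G)] ≥ n − E[|E(G)|] = 70 − 69/8 = 491/8.
Numerically: ≈ 61.37500.
(This is only a lower bound; the true E[α(G)] may be larger.)

E[α(G)] ≥ 491/8 ≈ 61.37500.


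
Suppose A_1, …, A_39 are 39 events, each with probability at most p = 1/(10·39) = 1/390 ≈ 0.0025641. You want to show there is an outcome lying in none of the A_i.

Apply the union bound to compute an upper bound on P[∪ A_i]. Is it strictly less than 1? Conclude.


Union bound: P[∪_{i=1}^{39} A_i] ≤ Σ_i P[A_i] ≤ 39·p = 39·(1/390) = 1/10.
Numerically: 1/10 ≈ 0.1000000.
Is 1/10 < 1? YES.
Since P[∪ A_i] ≤ 1/10 < 1, the complement has P[∩ A_i^c] ≥ 1 − 1/10 = 9/10 > 0, so some outcome avoids every A_i.

39·p = 1/10 ≈ 0.1000000; existence CERTIFIED by the union bound.


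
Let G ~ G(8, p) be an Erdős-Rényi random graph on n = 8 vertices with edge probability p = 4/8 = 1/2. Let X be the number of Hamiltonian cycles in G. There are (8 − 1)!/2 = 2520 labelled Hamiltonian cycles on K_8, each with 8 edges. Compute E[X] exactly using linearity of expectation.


K_8 has (8 − 1)!/2 = 2520 labelled Hamiltonian cycles.
For each such Hamiltonian cycle H, let X_H = 1 if all 8 edges of H are present in G. Then P[X_H = 1] = p^{8} = (1/2)^{8} = 1/256.
By linearity of expectation: E[X] = Σ_H E[X_H] = 2520 · p^{8} = 2520 · 1/256 = 315/32.
Numerically: E[X] ≈ 9.84.

E[X] = 2520 · (1/2)^{8} = 315/32 ≈ 9.84.


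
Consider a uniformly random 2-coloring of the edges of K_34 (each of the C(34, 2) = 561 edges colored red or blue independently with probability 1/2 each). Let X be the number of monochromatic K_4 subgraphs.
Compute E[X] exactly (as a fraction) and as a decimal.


Let X = Σ_S X_S over the C(34, 4) = 46376 subsets S of size 4, where X_S = 1 if the K_4 on S is monochromatic.
For a fixed S, the K_4 on S has C(4, 2) = 6 edges. P[all 6 edges red] = (1/2)^6, and likewise for blue, so P[monochromatic] = 2·(1/2)^6 = 2^{1 − 6} = 1/32.
By linearity: E[X] = C(34, 4) · 2^{1 − 6} = 46376 · 1/32 = 5797/4.
Numerically: E[X] ≈ 1449.250000.

E[X] = C(34,4)·2^(1−C(4,2)) = 5797/4 ≈ 1449.250000.


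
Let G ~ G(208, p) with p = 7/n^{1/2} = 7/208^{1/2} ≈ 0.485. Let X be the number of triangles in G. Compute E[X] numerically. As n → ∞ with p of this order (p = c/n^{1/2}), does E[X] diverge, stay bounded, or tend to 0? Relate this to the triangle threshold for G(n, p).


Number of potential triangles: C(208, 3) = 1478256.
Each occurs with probability p³ ≈ (0.485)³ ≈ 1.14340e-01.
By linearity: E[X] = C(208, 3)·p³ ≈ 1478256 · 1.14340e-01 ≈ 169024.153.
Since α = 1/2 < 1, p = c/n^{1/2} ≫ 1/n is above the triangle threshold p ~ 1/n. Asymptotically E[X] ~ (c³/6)·n^{3(1−α)} = (7³/6)·n^{1.5} → ∞; triangles are abundant w.h.p.

E[X] ≈ 169024.153; in regime p = Θ(1/n^{1/2}) E[X] diverges (above the triangle threshold p ~ 1/n).


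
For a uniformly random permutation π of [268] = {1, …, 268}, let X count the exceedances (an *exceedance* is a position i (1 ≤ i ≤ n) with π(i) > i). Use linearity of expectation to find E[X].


Write X = Σ_{i=1}^{268} X_i, where X_i = 1_{π(i) > i}.
For each fixed i, π(i) is uniform over {1, …, 268} (marginal of a uniform permutation), so P[π(i) > i] = (n − i)/n. Summing: Σ_{i=1}^{268} (n − i)/n = (0 + 1 + … + 267)/268 = 268(268 − 1)/(2·268) = (268 − 1)/2.
Hence E[X] = Σ_{i=1}^{268} (268 − i)/268 = 267/2 ≈ 133.50000.

E[X] = 267/2 = 133.50000.


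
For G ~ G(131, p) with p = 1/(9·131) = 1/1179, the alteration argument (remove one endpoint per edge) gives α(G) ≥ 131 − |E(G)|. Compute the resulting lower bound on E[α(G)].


E[|E(G)|] = C(131, 2)·p = 8515 · (1/1179) = 65/9.
E[α(G)] ≥ n − E[|E(G)|] = 131 − 65/9 = 1114/9.
Numerically: ≈ 123.777778.
(This is only a lower bound; the true E[α(G)] may be larger.)

E[α(G)] ≥ 1114/9 ≈ 123.777778.


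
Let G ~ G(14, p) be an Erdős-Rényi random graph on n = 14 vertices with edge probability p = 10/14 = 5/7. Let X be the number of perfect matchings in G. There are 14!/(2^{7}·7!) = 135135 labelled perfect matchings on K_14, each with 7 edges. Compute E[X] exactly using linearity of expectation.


K_14 has 14!/(2^{7}·7!) = 135135 labelled perfect matchings.
For each such perfect matching H, let X_H = 1 if all 7 edges of H are present in G. Then P[X_H = 1] = p^{7} = (5/7)^{7} = 78125/823543.
By linearity of expectation: E[X] = Σ_H E[X_H] = 135135 · p^{7} = 135135 · 78125/823543 = 1508203125/117649.
Numerically: E[X] ≈ 1.28e+04.

E[X] = 135135 · (5/7)^{7} = 1508203125/117649 ≈ 1.28e+04.


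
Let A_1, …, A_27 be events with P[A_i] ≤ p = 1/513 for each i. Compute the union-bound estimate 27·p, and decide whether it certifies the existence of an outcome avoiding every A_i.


Union bound: P[∪_{i=1}^{27} A_i] ≤ Σ_i P[A_i] ≤ 27·p = 27·(1/513) = 1/19.
Numerically: 1/19 ≈ 0.052632.
Is 1/19 < 1? YES.
Since P[∪ A_i] ≤ 1/19 < 1, the complement has P[∩ A_i^c] ≥ 1 − 1/19 = 18/19 > 0, so some outcome avoids every A_i.

27·p = 1/19 ≈ 0.052632; existence CERTIFIED by the union bound.


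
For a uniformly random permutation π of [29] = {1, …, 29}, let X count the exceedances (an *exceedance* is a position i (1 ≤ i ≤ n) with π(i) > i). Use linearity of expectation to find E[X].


Write X = Σ_{i=1}^{29} X_i, where X_i = 1_{π(i) > i}.
For each fixed i, π(i) is uniform over {1, …, 29} (marginal of a uniform permutation), so P[π(i) > i] = (n − i)/n. Summing: Σ_{i=1}^{29} (n − i)/n = (0 + 1 + … + 28)/29 = 29(29 − 1)/(2·29) = (29 − 1)/2.
Hence E[X] = Σ_{i=1}^{29} (29 − i)/29 = 14 ≈ 14.00000.

E[X] = 14 = 14.00000.


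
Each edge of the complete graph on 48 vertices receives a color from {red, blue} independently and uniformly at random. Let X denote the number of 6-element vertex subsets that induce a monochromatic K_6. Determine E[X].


Let X = Σ_S X_S over the C(48, 6) = 12271512 subsets S of size 6, where X_S = 1 if the K_6 on S is monochromatic.
For a fixed S, the K_6 on S has C(6, 2) = 15 edges. P[all 15 edges red] = (1/2)^15, and likewise for blue, so P[monochromatic] = 2·(1/2)^15 = 2^{1 − 15} = 1/16384.
By linearity of expectation: E[X] = C(48, 6) · 2^{1 − 15} = 12271512 · 1/16384 = 1533939/2048.
Numerically: E[X] ≈ 748.993652.

E[X] = C(48,6)·2^(1−C(6,2)) = 1533939/2048 ≈ 748.993652.


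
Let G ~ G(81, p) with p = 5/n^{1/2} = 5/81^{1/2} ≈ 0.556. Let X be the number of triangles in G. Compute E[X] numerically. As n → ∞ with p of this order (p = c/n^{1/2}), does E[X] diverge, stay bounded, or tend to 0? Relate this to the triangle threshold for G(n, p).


Number of potential triangles: C(81, 3) = 85320.
Each occurs with probability p³ ≈ (0.556)³ ≈ 1.71468e-01.
By linearity: E[X] = C(81, 3)·p³ ≈ 85320 · 1.71468e-01 ≈ 14629.630.
Since α = 1/2 < 1, p = c/n^{1/2} ≫ 1/n is above the triangle threshold p ~ 1/n. Asymptotically E[X] ~ (c³/6)·n^{3(1−α)} = (5³/6)·n^{1.5} → ∞; triangles are abundant w.h.p.

E[X] ≈ 14629.630; in regime p = Θ(1/n^{1/2}) E[X] diverges (above the triangle threshold p ~ 1/n).


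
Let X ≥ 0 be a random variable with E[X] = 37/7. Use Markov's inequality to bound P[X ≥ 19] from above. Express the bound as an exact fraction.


μ = E[X] = 37/7, a = 19.
Markov: P[X ≥ 19] ≤ μ/a = (37/7)/19 = 37/133.
Numerically: ≈ 0.278.
(Since a = 19 > μ = 5.286, the bound 37/133 is < 1 and informative.)

P[X ≥ 19] ≤ 37/133 ≈ 0.278.


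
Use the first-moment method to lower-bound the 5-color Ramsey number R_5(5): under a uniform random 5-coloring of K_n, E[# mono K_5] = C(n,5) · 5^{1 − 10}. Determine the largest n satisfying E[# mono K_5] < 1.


We need C(n, 5) · 5^{1 − 10} < 1, i.e. C(n, 5) < 5^{10 − 1} = 1953125.
Check values of n near the boundary:
  n = 46: C(46, 5) = 1370754; 1370754 < 1953125? YES
  n = 47: C(47, 5) = 1533939; 1533939 < 1953125? YES
  n = 48: C(48, 5) = 1712304; 1712304 < 1953125? YES
  n = 49: C(49, 5) = 1906884; 1906884 < 1953125? YES
  n = 50: C(50, 5) = 2118760; 2118760 < 1953125? NO
  n = 51: C(51, 5) = 2349060; 2349060 < 1953125? NO
  n = 52: C(52, 5) = 2598960; 2598960 < 1953125? NO
The largest n with C(n, 5) < 1953125 is n = 49 (where E[X] = 1906884/1953125 ≈ 0.976). Hence R_5(5) > 49, i.e. R_5(5) ≥ 50.

Largest n = 49; hence R_5(5) > 49.


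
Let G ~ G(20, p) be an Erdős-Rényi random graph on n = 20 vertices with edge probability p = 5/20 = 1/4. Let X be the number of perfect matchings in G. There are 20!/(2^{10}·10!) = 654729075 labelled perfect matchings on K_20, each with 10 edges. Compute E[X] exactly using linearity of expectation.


K_20 has 20!/(2^{10}·10!) = 654729075 labelled perfect matchings.
For each such perfect matching H, let X_H = 1 if all 10 edges of H are present in G. Then P[X_H = 1] = p^{10} = (1/4)^{10} = 1/1048576.
Summing the indicators: E[X] = Σ_H E[X_H] = 654729075 · p^{10} = 654729075 · 1/1048576 = 654729075/1048576.
Numerically: E[X] ≈ 624.4.

E[X] = 654729075 · (1/4)^{10} = 654729075/1048576 ≈ 624.4.


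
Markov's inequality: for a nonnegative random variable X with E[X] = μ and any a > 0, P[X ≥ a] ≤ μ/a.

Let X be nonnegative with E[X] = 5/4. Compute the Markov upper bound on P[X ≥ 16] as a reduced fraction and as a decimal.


μ = E[X] = 5/4, a = 16.
Markov: P[X ≥ 16] ≤ μ/a = (5/4)/16 = 5/64.
Numerically: ≈ 0.07812.
(Since a = 16 > μ = 1.25000, the bound 5/64 is < 1 and informative.)

P[X ≥ 16] ≤ 5/64 ≈ 0.07812.


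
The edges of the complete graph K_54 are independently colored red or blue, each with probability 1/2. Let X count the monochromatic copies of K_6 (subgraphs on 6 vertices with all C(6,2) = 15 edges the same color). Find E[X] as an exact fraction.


Let X = Σ_S X_S over the C(54, 6) = 25827165 subsets S of size 6, where X_S = 1 if the K_6 on S is monochromatic.
For a fixed S, the K_6 on S has C(6, 2) = 15 edges. P[all 15 edges red] = (1/2)^15, and likewise for blue, so P[monochromatic] = 2·(1/2)^15 = 2^{1 − 15} = 1/16384.
By linearity: E[X] = C(54, 6) · 2^{1 − 15} = 25827165 · 1/16384 = 25827165/16384.
Numerically: E[X] ≈ 1576.36505.

E[X] = C(54,6)·2^(1−C(6,2)) = 25827165/16384 ≈ 1576.36505.


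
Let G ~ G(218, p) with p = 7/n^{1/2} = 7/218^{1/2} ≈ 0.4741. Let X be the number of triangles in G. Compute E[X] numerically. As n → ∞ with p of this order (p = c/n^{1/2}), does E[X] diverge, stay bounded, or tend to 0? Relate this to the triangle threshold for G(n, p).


Number of potential triangles: C(218, 3) = 1703016.
Each occurs with probability p³ ≈ (0.4741)³ ≈ 1.0656372e-01.
By linearity: E[X] = C(218, 3)·p³ ≈ 1703016 · 1.0656372e-01 ≈ 181479.72306.
Since α = 1/2 < 1, p = c/n^{1/2} ≫ 1/n is above the triangle threshold p ~ 1/n. Asymptotically E[X] ~ (c³/6)·n^{3(1−α)} = (7³/6)·n^{1.5} → ∞; triangles are abundant w.h.p.

E[X] ≈ 181479.72306; in regime p = Θ(1/n^{1/2}) E[X] diverges (above the triangle threshold p ~ 1/n).


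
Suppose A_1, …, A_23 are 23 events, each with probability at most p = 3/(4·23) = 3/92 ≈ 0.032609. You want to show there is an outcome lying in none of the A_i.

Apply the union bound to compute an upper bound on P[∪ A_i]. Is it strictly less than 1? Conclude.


Union bound: P[∪_{i=1}^{23} A_i] ≤ Σ_i P[A_i] ≤ 23·p = 23·(3/92) = 3/4.
Numerically: 3/4 ≈ 0.750000.
Is 3/4 < 1? YES.
Since P[∪ A_i] ≤ 3/4 < 1, the complement has P[∩ A_i^c] ≥ 1 − 3/4 = 1/4 > 0, so some outcome avoids every A_i.

23·p = 3/4 ≈ 0.750000; existence CERTIFIED by the union bound.


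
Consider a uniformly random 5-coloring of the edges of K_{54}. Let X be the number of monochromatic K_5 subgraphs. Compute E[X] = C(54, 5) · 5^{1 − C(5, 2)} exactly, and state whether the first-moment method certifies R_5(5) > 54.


E[X] = C(54, 5) · 5^{1 − 10} = 3162510 · 5^{−9} = 3162510/1953125.
As a reduced fraction: E[X] = 632502/390625 ≈ 1.6192051.
Is E[X] < 1? NO.
Since E[X] ≥ 1, the first-moment bound is inconclusive at n = 54; it does NOT by itself certify R_5(5) > 54.

E[X] = 632502/390625 ≈ 1.6192051; E[X] ≥ 1; first-moment method inconclusive here.


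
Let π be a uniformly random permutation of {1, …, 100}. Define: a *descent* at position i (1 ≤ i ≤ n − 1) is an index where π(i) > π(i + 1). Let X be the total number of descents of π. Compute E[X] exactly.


Write X = Σ X_I over i = 1, …, 99, with X_I the indicator of one descent.
There are 99 indicators.
For each fixed i, the pair (π(i), π(i+1)) is a uniformly random ordered pair of distinct values from {1, …, 100}; by symmetry P[π(i) > π(i+1)] = 1/2.
By linearity: E[X] = 99 · (1/2) = (100 − 1) · (1/2) = 99/2 ≈ 49.5000.

E[X] = 99/2 = 49.5000.


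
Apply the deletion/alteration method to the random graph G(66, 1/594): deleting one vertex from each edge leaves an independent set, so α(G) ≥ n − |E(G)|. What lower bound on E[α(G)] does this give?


E[|E(G)|] = C(66, 2)·p = 2145 · (1/594) = 65/18.
E[α(G)] ≥ n − E[|E(G)|] = 66 − 65/18 = 1123/18.
Numerically: ≈ 62.38889.
(This is only a lower bound; the true E[α(G)] may be larger.)

E[α(G)] ≥ 1123/18 ≈ 62.38889.


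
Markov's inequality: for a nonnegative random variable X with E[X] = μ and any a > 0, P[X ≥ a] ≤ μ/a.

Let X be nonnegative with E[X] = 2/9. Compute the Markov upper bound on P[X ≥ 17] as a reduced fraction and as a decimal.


μ = E[X] = 2/9, a = 17.
Markov: P[X ≥ 17] ≤ μ/a = (2/9)/17 = 2/153.
Numerically: ≈ 0.013072.
(Since a = 17 > μ = 0.222222, the bound 2/153 is < 1 and informative.)

P[X ≥ 17] ≤ 2/153 ≈ 0.013072.
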